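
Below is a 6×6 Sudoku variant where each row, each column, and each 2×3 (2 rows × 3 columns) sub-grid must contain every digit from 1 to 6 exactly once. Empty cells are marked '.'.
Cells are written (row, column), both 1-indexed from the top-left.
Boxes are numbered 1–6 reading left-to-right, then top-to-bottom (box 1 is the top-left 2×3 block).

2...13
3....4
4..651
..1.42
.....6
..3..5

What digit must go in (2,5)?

6

Cell (2,5) itself could take any of {2, 6} by direct elimination.
Consider where 6 can go in column 5.
(5,5) is out (row 5 already has a 6).
(6,5) is out (box 6 already has a 6).
So the only cell in column 5 that can hold 6 is (2,5).
Therefore (2,5) = 6.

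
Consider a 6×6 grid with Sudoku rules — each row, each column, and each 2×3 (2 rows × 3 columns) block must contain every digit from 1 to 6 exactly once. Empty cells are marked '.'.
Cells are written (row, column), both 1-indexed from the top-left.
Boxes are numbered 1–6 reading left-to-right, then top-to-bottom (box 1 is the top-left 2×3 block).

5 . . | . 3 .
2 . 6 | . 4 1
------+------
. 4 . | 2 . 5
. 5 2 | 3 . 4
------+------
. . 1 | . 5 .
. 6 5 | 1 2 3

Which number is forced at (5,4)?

Cell (5,4) itself could take any of {4, 6} by direct elimination.
Consider where 4 can go in column 4.
(1,4) is out (box 2 already has a 4).
(2,4) is out (row 2 already has a 4).
So the only cell in column 4 that can hold 4 is (5,4).
Therefore (5,4) = 4.

4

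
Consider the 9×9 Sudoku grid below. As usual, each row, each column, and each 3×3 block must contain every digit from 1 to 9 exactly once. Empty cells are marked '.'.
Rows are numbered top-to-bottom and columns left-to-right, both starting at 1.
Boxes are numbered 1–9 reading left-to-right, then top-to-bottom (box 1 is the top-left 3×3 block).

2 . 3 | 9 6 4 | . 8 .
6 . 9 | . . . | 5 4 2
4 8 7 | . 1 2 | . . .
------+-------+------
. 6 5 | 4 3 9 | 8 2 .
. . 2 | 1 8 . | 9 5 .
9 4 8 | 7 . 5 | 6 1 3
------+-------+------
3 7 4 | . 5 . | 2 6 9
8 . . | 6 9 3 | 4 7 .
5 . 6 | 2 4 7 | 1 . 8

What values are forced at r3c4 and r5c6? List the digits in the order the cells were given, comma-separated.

For r3c4:
  Consider where 5 can go in box 2.
  r2c4 is out (row 2 already has a 5).
  r2c5 is out (row 2 already has a 5).
  r2c6 is out (row 2 already has a 5).
  So the only cell in box 2 that can hold 5 is r3c4.
  So r3c4 = 5.
For r5c6:
  Row 5 already contains {1, 2, 5, 8, 9}.
  Column 6 already contains {2, 3, 4, 5, 7, 9}.
  Its 3×3 block (box 5) already contains {1, 3, 4, 5, 7, 8, 9}.
  The only value from 1–9 not eliminated is 6, so r5c6 = 6.

5,6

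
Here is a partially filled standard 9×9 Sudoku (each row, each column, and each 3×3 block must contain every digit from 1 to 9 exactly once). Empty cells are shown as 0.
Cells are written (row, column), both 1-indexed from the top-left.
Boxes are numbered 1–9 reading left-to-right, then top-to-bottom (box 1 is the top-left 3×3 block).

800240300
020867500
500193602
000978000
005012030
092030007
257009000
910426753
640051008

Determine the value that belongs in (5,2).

8

Cell (5,2) itself could take any of {6, 7, 8} by direct elimination.
Consider where 8 can go in column 2.
(1,2) is out (row 1 already has a 8).
(3,2) is out (box 1 already has a 8).
(4,2) is out (row 4 already has a 8).
So the only cell in column 2 that can hold 8 is (5,2).
Therefore (5,2) = 8.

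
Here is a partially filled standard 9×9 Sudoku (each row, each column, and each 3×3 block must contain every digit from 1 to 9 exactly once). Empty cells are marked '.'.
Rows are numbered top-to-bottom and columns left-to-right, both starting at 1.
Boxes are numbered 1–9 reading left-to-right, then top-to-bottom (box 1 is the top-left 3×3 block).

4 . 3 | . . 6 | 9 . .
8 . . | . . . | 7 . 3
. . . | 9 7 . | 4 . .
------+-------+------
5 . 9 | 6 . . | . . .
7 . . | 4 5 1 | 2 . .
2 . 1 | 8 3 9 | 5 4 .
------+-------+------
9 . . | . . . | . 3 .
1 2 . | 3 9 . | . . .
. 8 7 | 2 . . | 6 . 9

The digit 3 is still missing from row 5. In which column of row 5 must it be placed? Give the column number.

Consider where 3 can go in row 5.
r5c3 is out (column 3 already has a 3).
r5c8 is out (column 8 already has a 3).
r5c9 is out (column 9 already has a 3).
So the only cell in row 5 that can hold 3 is r5c2.
That is column 2.

2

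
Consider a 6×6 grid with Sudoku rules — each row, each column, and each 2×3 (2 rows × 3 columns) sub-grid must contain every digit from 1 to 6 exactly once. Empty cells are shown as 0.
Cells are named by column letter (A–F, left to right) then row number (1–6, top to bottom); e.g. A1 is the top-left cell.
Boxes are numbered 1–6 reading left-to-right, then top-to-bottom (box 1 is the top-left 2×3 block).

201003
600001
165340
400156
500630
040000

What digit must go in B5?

Cell B5 itself could take any of {1, 2} by direct elimination.
Consider where 1 can go in row 5.
C5 is out (column C already has a 1).
F5 is out (column F already has a 1).
So the only cell in row 5 that can hold 1 is B5.
Therefore B5 = 1.

1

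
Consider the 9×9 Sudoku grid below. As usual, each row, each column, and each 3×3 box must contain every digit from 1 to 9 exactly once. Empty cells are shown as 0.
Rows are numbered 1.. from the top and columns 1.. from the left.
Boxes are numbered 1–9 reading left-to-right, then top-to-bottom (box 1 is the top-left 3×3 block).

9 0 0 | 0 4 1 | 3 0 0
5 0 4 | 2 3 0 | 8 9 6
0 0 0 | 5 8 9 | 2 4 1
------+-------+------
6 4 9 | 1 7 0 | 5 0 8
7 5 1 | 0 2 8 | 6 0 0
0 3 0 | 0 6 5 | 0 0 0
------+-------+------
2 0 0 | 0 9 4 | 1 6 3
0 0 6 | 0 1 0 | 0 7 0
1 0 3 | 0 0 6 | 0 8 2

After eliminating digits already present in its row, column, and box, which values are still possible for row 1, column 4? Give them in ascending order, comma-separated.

6,7

Row 1 already contains {1, 3, 4, 9}.
Column 4 already contains {1, 2, 5}.
Its 3×3 block (box 2) already contains {1, 2, 3, 4, 5, 8, 9}.
Removing those from 1–9 leaves {6, 7} as the candidates for row 1, column 4.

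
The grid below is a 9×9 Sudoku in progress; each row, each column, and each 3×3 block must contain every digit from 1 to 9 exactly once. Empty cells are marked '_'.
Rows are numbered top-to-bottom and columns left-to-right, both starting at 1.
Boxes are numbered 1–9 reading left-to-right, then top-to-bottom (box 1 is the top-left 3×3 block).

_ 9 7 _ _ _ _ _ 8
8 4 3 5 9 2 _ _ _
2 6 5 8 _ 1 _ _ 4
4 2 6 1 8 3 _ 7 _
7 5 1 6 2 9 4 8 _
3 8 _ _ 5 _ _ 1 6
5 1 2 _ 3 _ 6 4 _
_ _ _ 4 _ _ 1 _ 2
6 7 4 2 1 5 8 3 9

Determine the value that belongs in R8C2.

3

Row 8 already contains {1, 2, 4}.
Column 2 already contains {1, 2, 4, 5, 6, 7, 8, 9}.
Its 3×3 block (box 7) already contains {1, 2, 4, 5, 6, 7}.
The only value from 1–9 not eliminated is 3, so R8C2 = 3.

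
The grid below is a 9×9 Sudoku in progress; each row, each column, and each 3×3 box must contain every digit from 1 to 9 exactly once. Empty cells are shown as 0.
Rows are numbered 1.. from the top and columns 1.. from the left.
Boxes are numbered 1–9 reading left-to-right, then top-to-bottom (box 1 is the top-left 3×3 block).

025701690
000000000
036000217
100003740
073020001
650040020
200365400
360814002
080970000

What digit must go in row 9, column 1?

Cell row 9, column 1 itself could take any of {4, 5} by direct elimination.
Consider where 5 can go in column 1.
row 1, column 1 is out (row 1 already has a 5).
row 2, column 1 is out (box 1 already has a 5).
row 3, column 1 is out (box 1 already has a 5).
row 5, column 1 is out (box 4 already has a 5).
So the only cell in column 1 that can hold 5 is row 9, column 1.
Therefore row 9, column 1 = 5.

5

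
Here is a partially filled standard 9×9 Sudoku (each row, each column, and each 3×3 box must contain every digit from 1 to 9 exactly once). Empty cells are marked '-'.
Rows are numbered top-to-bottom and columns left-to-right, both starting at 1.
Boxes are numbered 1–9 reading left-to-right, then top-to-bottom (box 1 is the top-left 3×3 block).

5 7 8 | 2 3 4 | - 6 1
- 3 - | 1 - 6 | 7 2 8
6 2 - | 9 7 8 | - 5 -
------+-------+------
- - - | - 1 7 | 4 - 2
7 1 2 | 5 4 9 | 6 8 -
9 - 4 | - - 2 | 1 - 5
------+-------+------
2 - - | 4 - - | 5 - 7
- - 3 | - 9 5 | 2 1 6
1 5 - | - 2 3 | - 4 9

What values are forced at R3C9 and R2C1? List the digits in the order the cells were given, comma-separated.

4,4

For R3C9:
  Consider where 4 can go in column 9.
  R5C9 is out (row 5 already has a 4).
  So the only cell in column 9 that can hold 4 is R3C9.
  So R3C9 = 4.
For R2C1:
  Row 2 already contains {1, 2, 3, 6, 7, 8}.
  Column 1 already contains {1, 2, 5, 6, 7, 9}.
  Its 3×3 block (box 1) already contains {2, 3, 5, 6, 7, 8}.
  The only value from 1–9 not eliminated is 4, so R2C1 = 4.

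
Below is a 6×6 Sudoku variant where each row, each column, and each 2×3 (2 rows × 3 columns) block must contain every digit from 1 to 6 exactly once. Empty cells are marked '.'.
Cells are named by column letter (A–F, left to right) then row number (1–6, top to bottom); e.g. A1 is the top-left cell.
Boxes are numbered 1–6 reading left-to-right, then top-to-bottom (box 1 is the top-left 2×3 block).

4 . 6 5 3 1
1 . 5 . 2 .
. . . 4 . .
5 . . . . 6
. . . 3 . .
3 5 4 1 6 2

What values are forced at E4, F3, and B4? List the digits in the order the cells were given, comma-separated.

For E4:
  Row 4 already contains {5, 6}.
  Column E already contains {2, 3, 6}.
  Its 2×3 block (box 4) already contains {4, 6}.
  The only value from 1–6 not eliminated is 1, so E4 = 1.
For F3:
  Consider where 3 can go in box 4.
  E3 is out (column E already has a 3).
  D4 is out (column D already has a 3).
  E4 is out (column E already has a 3).
  So the only cell in box 4 that can hold 3 is F3.
  So F3 = 3.
For B4:
  Consider where 4 can go in row 4.
  C4 is out (column C already has a 4).
  D4 is out (column D already has a 4).
  E4 is out (box 4 already has a 4).
  So the only cell in row 4 that can hold 4 is B4.
  So B4 = 4.

1,3,4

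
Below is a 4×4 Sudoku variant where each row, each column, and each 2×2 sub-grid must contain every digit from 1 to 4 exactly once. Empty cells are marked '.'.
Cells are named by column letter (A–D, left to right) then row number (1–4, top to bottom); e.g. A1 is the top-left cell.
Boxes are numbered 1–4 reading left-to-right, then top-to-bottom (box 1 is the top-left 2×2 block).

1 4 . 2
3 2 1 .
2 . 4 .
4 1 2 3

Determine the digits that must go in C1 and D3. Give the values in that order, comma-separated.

For C1:
  Row 1 already contains {1, 2, 4}.
  Column C already contains {1, 2, 4}.
  Its 2×2 block (box 2) already contains {1, 2}.
  The only value from 1–4 not eliminated is 3, so C1 = 3.
For D3:
  Row 3 already contains {2, 4}.
  Column D already contains {2, 3}.
  Its 2×2 block (box 4) already contains {2, 3, 4}.
  The only value from 1–4 not eliminated is 1, so D3 = 1.

3,1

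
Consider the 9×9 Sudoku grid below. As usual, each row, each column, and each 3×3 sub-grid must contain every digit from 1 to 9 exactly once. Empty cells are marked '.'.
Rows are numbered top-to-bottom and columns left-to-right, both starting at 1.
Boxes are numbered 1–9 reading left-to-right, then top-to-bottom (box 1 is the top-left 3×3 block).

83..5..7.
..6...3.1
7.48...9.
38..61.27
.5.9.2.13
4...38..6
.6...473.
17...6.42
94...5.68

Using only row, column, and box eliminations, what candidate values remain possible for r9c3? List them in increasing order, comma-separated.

Row 9 already contains {4, 5, 6, 8, 9}.
Column 3 already contains {4, 6}.
Its 3×3 block (box 7) already contains {1, 4, 6, 7, 9}.
Removing those from 1–9 leaves {2, 3} as the candidates for r9c3.

2,3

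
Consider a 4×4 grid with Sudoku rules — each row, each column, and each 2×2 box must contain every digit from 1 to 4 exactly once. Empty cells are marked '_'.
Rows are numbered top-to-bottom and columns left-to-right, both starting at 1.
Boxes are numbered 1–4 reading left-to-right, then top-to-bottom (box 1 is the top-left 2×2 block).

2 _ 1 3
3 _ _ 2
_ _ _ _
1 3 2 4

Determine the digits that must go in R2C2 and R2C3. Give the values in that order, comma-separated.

1,4

For R2C2:
  Consider where 1 can go in column 2.
  R1C2 is out (row 1 already has a 1).
  R3C2 is out (box 3 already has a 1).
  So the only cell in column 2 that can hold 1 is R2C2.
  So R2C2 = 1.
For R2C3:
  Row 2 already contains {2, 3}.
  Column 3 already contains {1, 2}.
  Its 2×2 block (box 2) already contains {1, 2, 3}.
  The only value from 1–4 not eliminated is 4, so R2C3 = 4.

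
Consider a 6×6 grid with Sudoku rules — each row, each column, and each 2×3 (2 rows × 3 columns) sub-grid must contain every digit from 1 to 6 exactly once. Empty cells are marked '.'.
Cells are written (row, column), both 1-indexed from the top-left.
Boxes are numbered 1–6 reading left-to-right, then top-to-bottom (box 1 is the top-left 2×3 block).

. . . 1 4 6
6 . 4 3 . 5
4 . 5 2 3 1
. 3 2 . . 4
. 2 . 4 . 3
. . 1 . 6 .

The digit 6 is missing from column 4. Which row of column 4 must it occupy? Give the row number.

4

Consider where 6 can go in column 4.
(6,4) is out (row 6 already has a 6).
So the only cell in column 4 that can hold 6 is (4,4).
That is row 4.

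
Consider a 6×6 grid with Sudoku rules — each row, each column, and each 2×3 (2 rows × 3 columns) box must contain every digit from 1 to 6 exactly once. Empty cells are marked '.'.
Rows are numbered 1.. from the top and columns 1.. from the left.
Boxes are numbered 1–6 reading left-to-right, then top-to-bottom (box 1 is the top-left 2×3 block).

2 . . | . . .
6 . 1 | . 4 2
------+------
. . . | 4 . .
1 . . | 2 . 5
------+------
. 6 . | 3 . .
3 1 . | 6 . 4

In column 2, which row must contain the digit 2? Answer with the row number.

Consider where 2 can go in column 2.
row 1, column 2 is out (row 1 already has a 2).
row 2, column 2 is out (row 2 already has a 2).
row 4, column 2 is out (row 4 already has a 2).
So the only cell in column 2 that can hold 2 is row 3, column 2.
That is row 3.

3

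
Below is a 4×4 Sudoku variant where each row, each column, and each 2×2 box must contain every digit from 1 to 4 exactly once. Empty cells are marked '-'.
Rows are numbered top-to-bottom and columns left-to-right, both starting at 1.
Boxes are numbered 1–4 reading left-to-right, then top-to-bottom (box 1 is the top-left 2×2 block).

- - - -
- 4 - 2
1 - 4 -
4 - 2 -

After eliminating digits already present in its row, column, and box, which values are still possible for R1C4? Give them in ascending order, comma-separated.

1,3,4

Row 1 already contains {}.
Column 4 already contains {2}.
Its 2×2 block (box 2) already contains {2}.
Removing those from 1–4 leaves {1, 3, 4} as the candidates for R1C4.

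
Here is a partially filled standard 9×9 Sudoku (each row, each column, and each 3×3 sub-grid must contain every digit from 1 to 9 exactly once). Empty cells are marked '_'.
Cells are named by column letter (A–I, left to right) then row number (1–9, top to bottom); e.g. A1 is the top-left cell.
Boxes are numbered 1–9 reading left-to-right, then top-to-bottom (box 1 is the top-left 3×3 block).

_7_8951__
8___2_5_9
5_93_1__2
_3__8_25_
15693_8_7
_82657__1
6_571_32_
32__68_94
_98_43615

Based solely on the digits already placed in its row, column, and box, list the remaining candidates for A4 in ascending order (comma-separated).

Row 4 already contains {2, 3, 5, 8}.
Column A already contains {1, 3, 5, 6, 8}.
Its 3×3 block (box 4) already contains {1, 2, 3, 5, 6, 8}.
Removing those from 1–9 leaves {4, 7, 9} as the candidates for A4.

4,7,9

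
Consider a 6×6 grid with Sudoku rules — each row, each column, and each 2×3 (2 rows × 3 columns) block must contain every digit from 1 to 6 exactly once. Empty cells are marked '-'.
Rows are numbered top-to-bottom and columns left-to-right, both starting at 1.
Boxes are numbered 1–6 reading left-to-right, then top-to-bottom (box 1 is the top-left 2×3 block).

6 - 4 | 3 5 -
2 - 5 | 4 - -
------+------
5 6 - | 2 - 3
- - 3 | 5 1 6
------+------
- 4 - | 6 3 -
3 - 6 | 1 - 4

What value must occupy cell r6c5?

2

Row 6 already contains {1, 3, 4, 6}.
Column 5 already contains {1, 3, 5}.
Its 2×3 block (box 6) already contains {1, 3, 4, 6}.
The only value from 1–6 not eliminated is 2, so r6c5 = 2.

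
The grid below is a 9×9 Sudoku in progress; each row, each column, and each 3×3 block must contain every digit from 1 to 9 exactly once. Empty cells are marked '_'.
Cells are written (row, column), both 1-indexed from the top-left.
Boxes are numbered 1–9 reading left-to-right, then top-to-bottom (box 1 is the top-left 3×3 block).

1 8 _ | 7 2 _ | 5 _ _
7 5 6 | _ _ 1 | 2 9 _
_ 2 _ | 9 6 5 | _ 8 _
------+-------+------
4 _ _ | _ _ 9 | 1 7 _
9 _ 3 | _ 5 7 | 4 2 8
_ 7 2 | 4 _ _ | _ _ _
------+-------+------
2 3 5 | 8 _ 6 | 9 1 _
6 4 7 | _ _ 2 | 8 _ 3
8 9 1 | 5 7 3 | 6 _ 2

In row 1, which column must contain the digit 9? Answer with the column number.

3

Consider where 9 can go in row 1.
(1,6) is out (column 6 already has a 9).
(1,8) is out (column 8 already has a 9).
(1,9) is out (box 3 already has a 9).
So the only cell in row 1 that can hold 9 is (1,3).
That is column 3.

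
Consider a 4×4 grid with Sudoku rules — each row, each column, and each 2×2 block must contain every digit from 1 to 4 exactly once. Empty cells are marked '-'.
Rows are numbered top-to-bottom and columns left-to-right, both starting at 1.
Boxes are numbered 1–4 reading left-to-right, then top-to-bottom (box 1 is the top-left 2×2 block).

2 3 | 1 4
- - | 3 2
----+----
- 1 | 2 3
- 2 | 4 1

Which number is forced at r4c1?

3

Row 4 already contains {1, 2, 4}.
Column 1 already contains {2}.
Its 2×2 block (box 3) already contains {1, 2}.
The only value from 1–4 not eliminated is 3, so r4c1 = 3.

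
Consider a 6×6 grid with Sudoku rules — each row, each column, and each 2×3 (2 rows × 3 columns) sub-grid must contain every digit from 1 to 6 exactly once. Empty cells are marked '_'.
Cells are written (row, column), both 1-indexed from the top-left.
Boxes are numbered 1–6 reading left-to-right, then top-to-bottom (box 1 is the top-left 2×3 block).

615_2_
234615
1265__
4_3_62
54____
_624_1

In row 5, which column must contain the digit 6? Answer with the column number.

Consider where 6 can go in row 5.
(5,3) is out (column 3 already has a 6).
(5,4) is out (column 4 already has a 6).
(5,5) is out (column 5 already has a 6).
So the only cell in row 5 that can hold 6 is (5,6).
That is column 6.

6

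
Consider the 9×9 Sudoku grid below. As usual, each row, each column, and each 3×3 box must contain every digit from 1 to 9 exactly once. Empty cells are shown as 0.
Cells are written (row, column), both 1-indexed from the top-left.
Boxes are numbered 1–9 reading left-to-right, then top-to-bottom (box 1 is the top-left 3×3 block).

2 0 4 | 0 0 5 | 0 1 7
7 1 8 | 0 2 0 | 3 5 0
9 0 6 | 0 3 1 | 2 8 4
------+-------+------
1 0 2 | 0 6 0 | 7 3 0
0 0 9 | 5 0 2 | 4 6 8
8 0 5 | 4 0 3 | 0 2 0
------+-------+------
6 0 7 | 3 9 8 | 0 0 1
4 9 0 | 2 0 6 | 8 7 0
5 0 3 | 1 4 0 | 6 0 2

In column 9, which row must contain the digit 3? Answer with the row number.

Consider where 3 can go in column 9.
(2,9) is out (row 2 already has a 3).
(4,9) is out (row 4 already has a 3).
(6,9) is out (row 6 already has a 3).
So the only cell in column 9 that can hold 3 is (8,9).
That is row 8.

8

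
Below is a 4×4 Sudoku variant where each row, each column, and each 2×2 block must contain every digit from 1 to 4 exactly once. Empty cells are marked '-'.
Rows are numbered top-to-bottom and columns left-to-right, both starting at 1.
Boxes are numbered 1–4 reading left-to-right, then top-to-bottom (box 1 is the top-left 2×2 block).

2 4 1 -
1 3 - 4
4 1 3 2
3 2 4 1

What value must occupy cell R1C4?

Row 1 already contains {1, 2, 4}.
Column 4 already contains {1, 2, 4}.
Its 2×2 block (box 2) already contains {1, 4}.
The only value from 1–4 not eliminated is 3, so R1C4 = 3.

3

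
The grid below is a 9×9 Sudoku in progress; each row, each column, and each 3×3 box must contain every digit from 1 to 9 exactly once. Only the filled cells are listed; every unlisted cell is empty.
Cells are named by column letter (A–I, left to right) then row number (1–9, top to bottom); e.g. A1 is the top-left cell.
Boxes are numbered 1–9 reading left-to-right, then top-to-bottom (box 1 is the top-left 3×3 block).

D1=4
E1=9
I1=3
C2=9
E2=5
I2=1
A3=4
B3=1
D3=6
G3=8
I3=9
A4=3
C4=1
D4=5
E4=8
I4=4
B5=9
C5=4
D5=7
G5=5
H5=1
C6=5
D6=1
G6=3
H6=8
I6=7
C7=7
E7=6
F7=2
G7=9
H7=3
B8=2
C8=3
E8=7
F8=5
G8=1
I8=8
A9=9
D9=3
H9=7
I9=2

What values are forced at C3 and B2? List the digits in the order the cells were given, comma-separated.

2,3

For C3:
  Row 3 already contains {1, 4, 6, 8, 9}.
  Column C already contains {1, 3, 4, 5, 7, 9}.
  Its 3×3 block (box 1) already contains {1, 4, 9}.
  The only value from 1–9 not eliminated is 2, so C3 = 2.
For B2:
  Consider where 3 can go in column B.
  B1 is out (row 1 already has a 3).
  B4 is out (row 4 already has a 3).
  B6 is out (row 6 already has a 3).
  B7 is out (row 7 already has a 3).
  B9 is out (row 9 already has a 3).
  So the only cell in column B that can hold 3 is B2.
  So B2 = 3.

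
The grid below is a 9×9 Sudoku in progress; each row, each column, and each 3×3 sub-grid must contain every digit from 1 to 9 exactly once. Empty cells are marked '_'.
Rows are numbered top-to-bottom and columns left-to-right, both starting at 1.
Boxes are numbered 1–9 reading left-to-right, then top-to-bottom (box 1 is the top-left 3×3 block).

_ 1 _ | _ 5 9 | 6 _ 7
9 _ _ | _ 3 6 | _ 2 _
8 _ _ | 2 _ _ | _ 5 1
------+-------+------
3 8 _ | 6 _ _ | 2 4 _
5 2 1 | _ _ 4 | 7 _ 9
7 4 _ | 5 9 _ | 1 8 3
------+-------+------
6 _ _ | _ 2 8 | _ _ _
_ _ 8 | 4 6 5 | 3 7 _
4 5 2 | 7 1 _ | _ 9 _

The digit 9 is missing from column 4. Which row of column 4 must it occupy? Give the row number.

Consider where 9 can go in column 4.
R1C4 is out (row 1 already has a 9).
R2C4 is out (row 2 already has a 9).
R5C4 is out (row 5 already has a 9).
So the only cell in column 4 that can hold 9 is R7C4.
That is row 7.

7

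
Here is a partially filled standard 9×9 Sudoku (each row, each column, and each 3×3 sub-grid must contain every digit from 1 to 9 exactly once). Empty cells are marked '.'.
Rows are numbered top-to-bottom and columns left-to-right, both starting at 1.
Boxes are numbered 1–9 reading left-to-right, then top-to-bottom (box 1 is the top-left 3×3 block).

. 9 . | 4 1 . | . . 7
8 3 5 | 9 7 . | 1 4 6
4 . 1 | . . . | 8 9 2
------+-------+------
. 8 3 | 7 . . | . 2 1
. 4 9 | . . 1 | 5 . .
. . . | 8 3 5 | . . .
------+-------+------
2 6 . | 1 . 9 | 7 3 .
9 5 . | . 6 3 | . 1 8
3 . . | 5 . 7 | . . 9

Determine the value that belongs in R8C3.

7

Cell R8C3 itself could take any of {4, 7} by direct elimination.
Consider where 7 can go in box 7.
R7C3 is out (row 7 already has a 7).
R9C2 is out (row 9 already has a 7).
R9C3 is out (row 9 already has a 7).
So the only cell in box 7 that can hold 7 is R8C3.
Therefore R8C3 = 7.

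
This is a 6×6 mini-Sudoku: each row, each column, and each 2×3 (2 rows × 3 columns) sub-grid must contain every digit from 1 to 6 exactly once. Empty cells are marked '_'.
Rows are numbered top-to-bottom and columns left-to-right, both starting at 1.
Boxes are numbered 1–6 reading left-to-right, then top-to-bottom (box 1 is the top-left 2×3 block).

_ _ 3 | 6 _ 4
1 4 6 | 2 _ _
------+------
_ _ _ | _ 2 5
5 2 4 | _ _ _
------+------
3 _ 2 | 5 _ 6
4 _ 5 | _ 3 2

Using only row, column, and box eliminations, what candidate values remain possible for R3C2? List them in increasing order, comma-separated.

Row 3 already contains {2, 5}.
Column 2 already contains {2, 4}.
Its 2×3 block (box 3) already contains {2, 4, 5}.
Removing those from 1–6 leaves {1, 3, 6} as the candidates for R3C2.

1,3,6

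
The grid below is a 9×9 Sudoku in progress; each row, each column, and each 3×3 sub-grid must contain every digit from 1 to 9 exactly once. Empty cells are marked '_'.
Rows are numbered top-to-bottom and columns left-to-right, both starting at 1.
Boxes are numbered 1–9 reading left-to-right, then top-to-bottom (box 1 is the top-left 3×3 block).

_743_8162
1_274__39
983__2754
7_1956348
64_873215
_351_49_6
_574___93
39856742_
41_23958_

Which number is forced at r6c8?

Row 6 already contains {1, 3, 4, 5, 6, 9}.
Column 8 already contains {1, 2, 3, 4, 5, 6, 8, 9}.
Its 3×3 block (box 6) already contains {1, 2, 3, 4, 5, 6, 8, 9}.
The only value from 1–9 not eliminated is 7, so r6c8 = 7.

7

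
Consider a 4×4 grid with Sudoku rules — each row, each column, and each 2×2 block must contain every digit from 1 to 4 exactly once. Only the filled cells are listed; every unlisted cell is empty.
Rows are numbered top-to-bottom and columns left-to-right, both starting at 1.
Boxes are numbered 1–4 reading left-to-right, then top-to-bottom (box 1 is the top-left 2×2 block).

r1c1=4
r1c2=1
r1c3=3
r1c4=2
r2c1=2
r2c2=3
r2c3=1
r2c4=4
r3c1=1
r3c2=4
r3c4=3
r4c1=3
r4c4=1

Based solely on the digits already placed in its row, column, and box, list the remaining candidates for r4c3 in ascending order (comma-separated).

Row 4 already contains {1, 3}.
Column 3 already contains {1, 3}.
Its 2×2 block (box 4) already contains {1, 3}.
Removing those from 1–4 leaves {2, 4} as the candidates for r4c3.

2,4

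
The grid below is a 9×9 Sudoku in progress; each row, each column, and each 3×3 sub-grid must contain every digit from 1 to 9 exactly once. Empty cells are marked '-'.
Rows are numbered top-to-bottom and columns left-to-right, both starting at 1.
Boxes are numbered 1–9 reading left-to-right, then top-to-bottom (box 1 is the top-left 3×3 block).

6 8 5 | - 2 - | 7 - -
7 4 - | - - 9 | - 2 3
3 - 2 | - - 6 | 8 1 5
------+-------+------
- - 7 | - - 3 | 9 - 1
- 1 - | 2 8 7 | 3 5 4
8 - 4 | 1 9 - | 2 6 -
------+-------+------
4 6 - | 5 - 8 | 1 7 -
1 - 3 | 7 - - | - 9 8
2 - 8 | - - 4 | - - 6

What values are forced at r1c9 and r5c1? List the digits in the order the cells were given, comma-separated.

For r1c9:
  Row 1 already contains {2, 5, 6, 7, 8}.
  Column 9 already contains {1, 3, 4, 5, 6, 8}.
  Its 3×3 block (box 3) already contains {1, 2, 3, 5, 7, 8}.
  The only value from 1–9 not eliminated is 9, so r1c9 = 9.
For r5c1:
  Row 5 already contains {1, 2, 3, 4, 5, 7, 8}.
  Column 1 already contains {1, 2, 3, 4, 6, 7, 8}.
  Its 3×3 block (box 4) already contains {1, 4, 7, 8}.
  The only value from 1–9 not eliminated is 9, so r5c1 = 9.

9,9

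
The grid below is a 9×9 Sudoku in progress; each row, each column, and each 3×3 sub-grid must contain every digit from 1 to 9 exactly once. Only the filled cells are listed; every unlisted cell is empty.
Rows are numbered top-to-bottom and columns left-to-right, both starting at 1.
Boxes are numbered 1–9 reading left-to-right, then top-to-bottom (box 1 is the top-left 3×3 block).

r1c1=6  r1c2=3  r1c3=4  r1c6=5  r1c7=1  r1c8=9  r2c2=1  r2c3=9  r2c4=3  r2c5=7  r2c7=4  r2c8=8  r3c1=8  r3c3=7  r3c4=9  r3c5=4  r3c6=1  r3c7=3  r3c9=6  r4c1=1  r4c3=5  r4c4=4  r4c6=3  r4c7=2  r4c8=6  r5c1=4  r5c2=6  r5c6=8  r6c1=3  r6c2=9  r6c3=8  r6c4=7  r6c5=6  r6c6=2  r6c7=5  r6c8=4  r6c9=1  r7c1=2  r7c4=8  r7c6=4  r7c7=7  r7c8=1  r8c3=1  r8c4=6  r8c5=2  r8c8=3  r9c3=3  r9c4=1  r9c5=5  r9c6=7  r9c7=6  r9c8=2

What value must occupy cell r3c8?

Row 3 already contains {1, 3, 4, 6, 7, 8, 9}.
Column 8 already contains {1, 2, 3, 4, 6, 8, 9}.
Its 3×3 block (box 3) already contains {1, 3, 4, 6, 8, 9}.
The only value from 1–9 not eliminated is 5, so r3c8 = 5.

5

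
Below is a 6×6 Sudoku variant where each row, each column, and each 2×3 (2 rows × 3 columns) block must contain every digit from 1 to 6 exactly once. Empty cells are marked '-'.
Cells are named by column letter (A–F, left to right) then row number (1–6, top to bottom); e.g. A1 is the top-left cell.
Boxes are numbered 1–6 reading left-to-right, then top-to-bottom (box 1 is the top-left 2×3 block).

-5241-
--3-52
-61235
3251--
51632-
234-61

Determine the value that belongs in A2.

1

Cell A2 itself could take any of {1, 4, 6} by direct elimination.
Consider where 1 can go in row 2.
B2 is out (column B already has a 1).
D2 is out (column D already has a 1).
So the only cell in row 2 that can hold 1 is A2.
Therefore A2 = 1.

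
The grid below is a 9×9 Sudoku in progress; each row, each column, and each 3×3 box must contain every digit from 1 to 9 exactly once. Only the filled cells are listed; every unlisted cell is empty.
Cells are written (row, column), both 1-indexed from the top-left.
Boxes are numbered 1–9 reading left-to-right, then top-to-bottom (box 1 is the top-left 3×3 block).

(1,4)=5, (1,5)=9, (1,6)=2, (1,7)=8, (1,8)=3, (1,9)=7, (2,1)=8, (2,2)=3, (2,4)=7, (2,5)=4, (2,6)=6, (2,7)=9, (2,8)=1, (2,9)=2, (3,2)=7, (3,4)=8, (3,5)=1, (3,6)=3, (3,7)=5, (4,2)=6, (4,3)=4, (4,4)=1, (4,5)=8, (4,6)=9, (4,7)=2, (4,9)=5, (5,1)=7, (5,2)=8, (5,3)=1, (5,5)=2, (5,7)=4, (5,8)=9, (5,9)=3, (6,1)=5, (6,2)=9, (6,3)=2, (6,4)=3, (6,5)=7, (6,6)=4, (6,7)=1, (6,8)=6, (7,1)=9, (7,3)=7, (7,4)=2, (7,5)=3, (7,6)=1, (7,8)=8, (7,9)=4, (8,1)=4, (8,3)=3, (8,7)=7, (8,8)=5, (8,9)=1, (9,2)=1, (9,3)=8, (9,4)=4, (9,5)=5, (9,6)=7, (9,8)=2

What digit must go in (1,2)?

4

Row 1 already contains {2, 3, 5, 7, 8, 9}.
Column 2 already contains {1, 3, 6, 7, 8, 9}.
Its 3×3 block (box 1) already contains {3, 7, 8}.
The only value from 1–9 not eliminated is 4, so (1,2) = 4.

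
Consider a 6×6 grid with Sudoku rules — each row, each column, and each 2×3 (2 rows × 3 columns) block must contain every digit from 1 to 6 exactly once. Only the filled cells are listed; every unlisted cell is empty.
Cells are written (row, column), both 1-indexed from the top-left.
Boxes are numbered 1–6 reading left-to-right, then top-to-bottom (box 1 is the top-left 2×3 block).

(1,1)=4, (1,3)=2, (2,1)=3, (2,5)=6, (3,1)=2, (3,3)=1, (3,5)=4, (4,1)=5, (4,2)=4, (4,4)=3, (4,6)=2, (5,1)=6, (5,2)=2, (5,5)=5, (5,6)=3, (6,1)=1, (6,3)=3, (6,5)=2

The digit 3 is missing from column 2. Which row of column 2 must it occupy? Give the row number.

Consider where 3 can go in column 2.
(1,2) is out (box 1 already has a 3).
(2,2) is out (row 2 already has a 3).
(6,2) is out (row 6 already has a 3).
So the only cell in column 2 that can hold 3 is (3,2).
That is row 3.

3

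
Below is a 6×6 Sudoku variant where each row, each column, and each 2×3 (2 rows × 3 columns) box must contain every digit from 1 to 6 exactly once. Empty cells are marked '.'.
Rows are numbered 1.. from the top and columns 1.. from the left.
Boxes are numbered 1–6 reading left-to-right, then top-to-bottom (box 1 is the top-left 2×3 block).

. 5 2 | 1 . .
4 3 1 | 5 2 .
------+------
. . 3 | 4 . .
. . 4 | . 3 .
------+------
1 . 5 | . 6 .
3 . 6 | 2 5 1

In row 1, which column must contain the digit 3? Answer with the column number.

6

Consider where 3 can go in row 1.
row 1, column 1 is out (column 1 already has a 3).
row 1, column 5 is out (column 5 already has a 3).
So the only cell in row 1 that can hold 3 is row 1, column 6.
That is column 6.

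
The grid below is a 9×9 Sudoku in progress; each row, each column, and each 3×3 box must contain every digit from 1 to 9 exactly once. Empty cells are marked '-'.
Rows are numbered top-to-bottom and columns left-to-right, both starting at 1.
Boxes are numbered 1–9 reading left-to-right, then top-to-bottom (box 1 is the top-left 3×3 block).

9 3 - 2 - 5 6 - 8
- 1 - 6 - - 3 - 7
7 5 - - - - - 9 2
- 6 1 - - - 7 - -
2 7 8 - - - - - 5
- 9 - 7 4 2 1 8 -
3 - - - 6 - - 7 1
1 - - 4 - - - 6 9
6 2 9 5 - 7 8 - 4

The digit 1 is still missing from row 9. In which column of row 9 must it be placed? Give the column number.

Consider where 1 can go in row 9.
R9C8 is out (box 9 already has a 1).
So the only cell in row 9 that can hold 1 is R9C5.
That is column 5.

5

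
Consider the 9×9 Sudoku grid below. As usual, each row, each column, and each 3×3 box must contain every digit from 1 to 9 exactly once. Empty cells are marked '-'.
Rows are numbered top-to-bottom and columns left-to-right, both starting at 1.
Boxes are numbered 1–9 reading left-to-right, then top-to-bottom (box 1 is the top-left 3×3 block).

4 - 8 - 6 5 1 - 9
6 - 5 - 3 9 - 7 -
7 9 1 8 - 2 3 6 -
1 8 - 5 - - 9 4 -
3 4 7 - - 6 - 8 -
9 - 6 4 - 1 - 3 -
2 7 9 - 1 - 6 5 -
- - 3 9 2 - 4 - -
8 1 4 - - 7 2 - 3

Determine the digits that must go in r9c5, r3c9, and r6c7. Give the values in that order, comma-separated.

For r9c5:
  Row 9 already contains {1, 2, 3, 4, 7, 8}.
  Column 5 already contains {1, 2, 3, 6}.
  Its 3×3 block (box 8) already contains {1, 2, 7, 9}.
  The only value from 1–9 not eliminated is 5, so r9c5 = 5.
For r3c9:
  Consider where 5 can go in row 3.
  r3c5 is out (box 2 already has a 5).
  So the only cell in row 3 that can hold 5 is r3c9.
  So r3c9 = 5.
For r6c7:
  Consider where 7 can go in column 7.
  r2c7 is out (row 2 already has a 7).
  r5c7 is out (row 5 already has a 7).
  So the only cell in column 7 that can hold 7 is r6c7.
  So r6c7 = 7.

5,5,7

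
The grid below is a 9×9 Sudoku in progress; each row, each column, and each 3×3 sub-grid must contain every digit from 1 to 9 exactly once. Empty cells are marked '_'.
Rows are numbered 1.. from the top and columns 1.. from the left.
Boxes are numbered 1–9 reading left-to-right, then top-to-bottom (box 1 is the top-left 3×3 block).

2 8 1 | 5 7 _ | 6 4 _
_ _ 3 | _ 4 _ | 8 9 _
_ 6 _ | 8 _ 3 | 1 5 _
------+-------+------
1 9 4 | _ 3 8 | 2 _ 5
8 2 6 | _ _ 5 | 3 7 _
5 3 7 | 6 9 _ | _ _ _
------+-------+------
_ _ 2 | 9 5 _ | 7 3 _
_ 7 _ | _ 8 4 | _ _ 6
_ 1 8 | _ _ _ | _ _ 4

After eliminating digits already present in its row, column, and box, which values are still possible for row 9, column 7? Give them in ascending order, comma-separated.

5,9

Row 9 already contains {1, 4, 8}.
Column 7 already contains {1, 2, 3, 6, 7, 8}.
Its 3×3 block (box 9) already contains {3, 4, 6, 7}.
Removing those from 1–9 leaves {5, 9} as the candidates for row 9, column 7.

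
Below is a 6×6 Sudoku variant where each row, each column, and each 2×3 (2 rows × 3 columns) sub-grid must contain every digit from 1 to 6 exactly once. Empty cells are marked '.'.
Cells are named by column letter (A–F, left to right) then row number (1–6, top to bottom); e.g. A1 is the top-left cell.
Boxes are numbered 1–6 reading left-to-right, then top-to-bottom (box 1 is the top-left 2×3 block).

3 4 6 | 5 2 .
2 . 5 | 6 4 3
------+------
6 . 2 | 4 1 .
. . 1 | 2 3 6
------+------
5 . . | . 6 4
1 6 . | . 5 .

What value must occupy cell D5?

Cell D5 itself could take any of {1, 3} by direct elimination.
Consider where 1 can go in column D.
D6 is out (row 6 already has a 1).
So the only cell in column D that can hold 1 is D5.
Therefore D5 = 1.

1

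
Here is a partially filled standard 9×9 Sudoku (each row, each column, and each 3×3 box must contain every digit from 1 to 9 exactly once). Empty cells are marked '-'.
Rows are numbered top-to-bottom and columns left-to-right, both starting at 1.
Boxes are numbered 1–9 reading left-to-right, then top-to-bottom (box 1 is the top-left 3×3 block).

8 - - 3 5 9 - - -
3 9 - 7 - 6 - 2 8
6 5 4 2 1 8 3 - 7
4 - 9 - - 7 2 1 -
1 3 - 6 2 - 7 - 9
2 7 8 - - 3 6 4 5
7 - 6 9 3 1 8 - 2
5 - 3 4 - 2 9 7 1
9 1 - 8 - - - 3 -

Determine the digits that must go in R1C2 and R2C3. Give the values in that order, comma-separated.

For R1C2:
  Row 1 already contains {3, 5, 8, 9}.
  Column 2 already contains {1, 3, 5, 7, 9}.
  Its 3×3 block (box 1) already contains {3, 4, 5, 6, 8, 9}.
  The only value from 1–9 not eliminated is 2, so R1C2 = 2.
For R2C3:
  Row 2 already contains {2, 3, 6, 7, 8, 9}.
  Column 3 already contains {3, 4, 6, 8, 9}.
  Its 3×3 block (box 1) already contains {3, 4, 5, 6, 8, 9}.
  The only value from 1–9 not eliminated is 1, so R2C3 = 1.

2,1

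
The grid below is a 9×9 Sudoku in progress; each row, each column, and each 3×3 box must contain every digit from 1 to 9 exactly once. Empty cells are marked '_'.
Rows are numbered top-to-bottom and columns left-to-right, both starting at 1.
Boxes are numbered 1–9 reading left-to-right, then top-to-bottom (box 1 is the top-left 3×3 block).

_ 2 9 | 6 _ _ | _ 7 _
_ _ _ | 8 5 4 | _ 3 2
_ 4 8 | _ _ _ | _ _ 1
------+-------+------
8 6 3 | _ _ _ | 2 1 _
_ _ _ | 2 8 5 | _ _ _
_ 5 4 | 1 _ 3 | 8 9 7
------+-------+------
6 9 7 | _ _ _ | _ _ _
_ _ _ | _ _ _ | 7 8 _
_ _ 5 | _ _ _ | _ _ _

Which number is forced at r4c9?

5

Cell r4c9 itself could take any of {4, 5} by direct elimination.
Consider where 5 can go in box 6.
r5c7 is out (row 5 already has a 5).
r5c8 is out (row 5 already has a 5).
r5c9 is out (row 5 already has a 5).
So the only cell in box 6 that can hold 5 is r4c9.
Therefore r4c9 = 5.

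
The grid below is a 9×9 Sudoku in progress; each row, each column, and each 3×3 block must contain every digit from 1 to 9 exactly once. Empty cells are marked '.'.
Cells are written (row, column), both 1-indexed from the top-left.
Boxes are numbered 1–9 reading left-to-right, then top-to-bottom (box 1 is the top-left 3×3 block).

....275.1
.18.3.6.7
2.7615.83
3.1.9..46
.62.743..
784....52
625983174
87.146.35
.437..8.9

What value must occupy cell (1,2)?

Cell (1,2) itself could take any of {3, 9} by direct elimination.
Consider where 3 can go in column 2.
(3,2) is out (row 3 already has a 3).
(4,2) is out (row 4 already has a 3).
So the only cell in column 2 that can hold 3 is (1,2).
Therefore (1,2) = 3.

3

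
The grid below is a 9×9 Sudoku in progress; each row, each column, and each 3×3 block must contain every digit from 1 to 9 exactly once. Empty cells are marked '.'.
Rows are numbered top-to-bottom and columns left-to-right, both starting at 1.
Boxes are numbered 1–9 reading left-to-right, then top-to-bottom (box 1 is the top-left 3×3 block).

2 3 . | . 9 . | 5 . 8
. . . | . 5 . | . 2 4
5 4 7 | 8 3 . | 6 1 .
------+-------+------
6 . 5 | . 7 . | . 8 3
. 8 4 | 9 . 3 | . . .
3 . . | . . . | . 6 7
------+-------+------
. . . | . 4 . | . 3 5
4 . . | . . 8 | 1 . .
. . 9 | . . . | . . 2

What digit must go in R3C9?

Row 3 already contains {1, 3, 4, 5, 6, 7, 8}.
Column 9 already contains {2, 3, 4, 5, 7, 8}.
Its 3×3 block (box 3) already contains {1, 2, 4, 5, 6, 8}.
The only value from 1–9 not eliminated is 9, so R3C9 = 9.

9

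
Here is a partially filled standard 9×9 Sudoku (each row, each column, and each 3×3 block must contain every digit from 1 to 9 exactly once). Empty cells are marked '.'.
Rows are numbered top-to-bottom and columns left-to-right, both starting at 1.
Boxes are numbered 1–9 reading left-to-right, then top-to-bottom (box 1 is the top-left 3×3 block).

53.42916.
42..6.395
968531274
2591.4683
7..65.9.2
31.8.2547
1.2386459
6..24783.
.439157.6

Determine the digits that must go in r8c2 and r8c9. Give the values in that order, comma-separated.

9,1

For r8c2:
  Row 8 already contains {2, 3, 4, 6, 7, 8}.
  Column 2 already contains {1, 2, 3, 4, 5, 6}.
  Its 3×3 block (box 7) already contains {1, 2, 3, 4, 6}.
  The only value from 1–9 not eliminated is 9, so r8c2 = 9.
For r8c9:
  Row 8 already contains {2, 3, 4, 6, 7, 8}.
  Column 9 already contains {2, 3, 4, 5, 6, 7, 9}.
  Its 3×3 block (box 9) already contains {3, 4, 5, 6, 7, 8, 9}.
  The only value from 1–9 not eliminated is 1, so r8c9 = 1.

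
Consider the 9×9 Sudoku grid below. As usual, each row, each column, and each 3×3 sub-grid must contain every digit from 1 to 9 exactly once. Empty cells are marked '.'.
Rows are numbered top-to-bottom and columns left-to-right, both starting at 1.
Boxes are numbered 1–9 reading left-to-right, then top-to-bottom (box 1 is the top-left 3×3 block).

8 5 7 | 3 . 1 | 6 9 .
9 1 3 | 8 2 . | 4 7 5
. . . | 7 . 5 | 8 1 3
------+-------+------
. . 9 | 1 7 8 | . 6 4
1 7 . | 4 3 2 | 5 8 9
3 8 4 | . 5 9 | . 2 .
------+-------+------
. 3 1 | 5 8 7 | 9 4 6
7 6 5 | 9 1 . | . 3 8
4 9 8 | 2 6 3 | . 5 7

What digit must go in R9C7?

1

Row 9 already contains {2, 3, 4, 5, 6, 7, 8, 9}.
Column 7 already contains {4, 5, 6, 8, 9}.
Its 3×3 block (box 9) already contains {3, 4, 5, 6, 7, 8, 9}.
The only value from 1–9 not eliminated is 1, so R9C7 = 1.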